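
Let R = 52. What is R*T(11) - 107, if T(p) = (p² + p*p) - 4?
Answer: 12269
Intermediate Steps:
T(p) = -4 + 2*p² (T(p) = (p² + p²) - 4 = 2*p² - 4 = -4 + 2*p²)
R*T(11) - 107 = 52*(-4 + 2*11²) - 107 = 52*(-4 + 2*121) - 107 = 52*(-4 + 242) - 107 = 52*238 - 107 = 12376 - 107 = 12269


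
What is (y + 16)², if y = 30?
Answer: 2116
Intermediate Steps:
(y + 16)² = (30 + 16)² = 46² = 2116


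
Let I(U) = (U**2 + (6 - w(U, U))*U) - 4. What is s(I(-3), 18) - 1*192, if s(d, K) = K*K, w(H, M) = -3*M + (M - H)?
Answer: 132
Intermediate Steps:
w(H, M) = -H - 2*M
I(U) = -4 + U**2 + U*(6 + 3*U) (I(U) = (U**2 + (6 - (-U - 2*U))*U) - 4 = (U**2 + (6 - (-3)*U)*U) - 4 = (U**2 + (6 + 3*U)*U) - 4 = (U**2 + U*(6 + 3*U)) - 4 = -4 + U**2 + U*(6 + 3*U))
s(d, K) = K**2
s(I(-3), 18) - 1*192 = 18**2 - 1*192 = 324 - 192 = 132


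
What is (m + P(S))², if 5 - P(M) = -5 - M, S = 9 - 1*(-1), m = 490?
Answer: 260100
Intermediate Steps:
S = 10 (S = 9 + 1 = 10)
P(M) = 10 + M (P(M) = 5 - (-5 - M) = 5 + (5 + M) = 10 + M)
(m + P(S))² = (490 + (10 + 10))² = (490 + 20)² = 510² = 260100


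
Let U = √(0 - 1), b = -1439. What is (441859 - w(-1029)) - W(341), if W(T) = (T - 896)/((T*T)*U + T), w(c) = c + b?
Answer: 17618526185529/39652162 - 555*I/116282 ≈ 4.4433e+5 - 0.0047729*I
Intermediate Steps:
U = I (U = √(-1) = I ≈ 1.0*I)
w(c) = -1439 + c (w(c) = c - 1439 = -1439 + c)
W(T) = (-896 + T)/(T + I*T²) (W(T) = (T - 896)/((T*T)*I + T) = (-896 + T)/(T²*I + T) = (-896 + T)/(I*T² + T) = (-896 + T)/(T + I*T²))
(441859 - w(-1029)) - W(341) = (441859 - (-1439 - 1029)) - (-896 + 341)/(341*(1 + I*341)) = (441859 - 1*(-2468)) - (-555)/(341*(1 + 341*I)) = (441859 + 2468) - (1 - 341*I)/116282*(-555)/341 = 444327 - (-555/39652162 + 555*I/116282) = 444327 + (555/39652162 - 555*I/116282) = 17618526185529/39652162 - 555*I/116282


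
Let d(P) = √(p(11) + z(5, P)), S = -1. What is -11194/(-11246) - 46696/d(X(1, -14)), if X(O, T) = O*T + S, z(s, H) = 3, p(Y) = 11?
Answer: 5597/5623 - 23348*√14/7 ≈ -12479.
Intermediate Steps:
X(O, T) = -1 + O*T (X(O, T) = O*T - 1 = -1 + O*T)
d(P) = √14 (d(P) = √(11 + 3) = √14)
-11194/(-11246) - 46696/d(X(1, -14)) = -11194/(-11246) - 46696*√14/14 = -11194*(-1/11246) - 23348*√14/7 = 5597/5623 - 23348*√14/7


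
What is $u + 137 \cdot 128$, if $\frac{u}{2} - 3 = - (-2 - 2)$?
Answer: $17550$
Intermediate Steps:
$u = 14$ ($u = 6 + 2 \left(- (-2 - 2)\right) = 6 + 2 \left(\left(-1\right) \left(-4\right)\right) = 6 + 2 \cdot 4 = 6 + 8 = 14$)
$u + 137 \cdot 128 = 14 + 137 \cdot 128 = 14 + 17536 = 17550$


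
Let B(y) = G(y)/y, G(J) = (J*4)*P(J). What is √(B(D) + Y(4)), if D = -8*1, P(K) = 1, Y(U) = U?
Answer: 2*√2 ≈ 2.8284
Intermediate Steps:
G(J) = 4*J (G(J) = (J*4)*1 = (4*J)*1 = 4*J)
D = -8
B(y) = 4 (B(y) = (4*y)/y = 4)
√(B(D) + Y(4)) = √(4 + 4) = √8 = 2*√2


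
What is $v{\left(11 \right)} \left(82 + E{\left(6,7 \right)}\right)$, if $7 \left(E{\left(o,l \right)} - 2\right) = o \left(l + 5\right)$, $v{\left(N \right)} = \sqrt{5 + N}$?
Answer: $\frac{2640}{7} \approx 377.14$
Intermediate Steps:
$E{\left(o,l \right)} = 2 + \frac{o \left(5 + l\right)}{7}$ ($E{\left(o,l \right)} = 2 + \frac{o \left(l + 5\right)}{7} = 2 + \frac{o \left(5 + l\right)}{7}$)
$v{\left(11 \right)} \left(82 + E{\left(6,7 \right)}\right) = \sqrt{5 + 11} \left(82 + \left(2 + \frac{5}{7} \cdot 6 + \frac{1}{7} \cdot 7 \cdot 6\right)\right) = \sqrt{16} \left(82 + \left(2 + \frac{30}{7} + 6\right)\right) = 4 \left(82 + \frac{86}{7}\right) = 4 \cdot \frac{660}{7} = \frac{2640}{7}$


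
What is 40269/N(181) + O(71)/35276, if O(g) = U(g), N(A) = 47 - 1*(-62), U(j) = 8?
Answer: 355132529/961271 ≈ 369.44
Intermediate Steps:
N(A) = 109 (N(A) = 47 + 62 = 109)
O(g) = 8
40269/N(181) + O(71)/35276 = 40269/109 + 8/35276 = 40269*(1/109) + 8*(1/35276) = 40269/109 + 2/8819 = 355132529/961271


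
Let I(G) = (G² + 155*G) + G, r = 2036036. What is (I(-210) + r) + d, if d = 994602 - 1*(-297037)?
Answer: 3339015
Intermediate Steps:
d = 1291639 (d = 994602 + 297037 = 1291639)
I(G) = G² + 156*G
(I(-210) + r) + d = (-210*(156 - 210) + 2036036) + 1291639 = (-210*(-54) + 2036036) + 1291639 = (11340 + 2036036) + 1291639 = 2047376 + 1291639 = 3339015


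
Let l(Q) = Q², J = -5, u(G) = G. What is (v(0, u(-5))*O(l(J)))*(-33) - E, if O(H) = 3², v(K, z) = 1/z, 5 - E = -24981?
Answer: -124633/5 ≈ -24927.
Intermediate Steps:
E = 24986 (E = 5 - 1*(-24981) = 5 + 24981 = 24986)
O(H) = 9
(v(0, u(-5))*O(l(J)))*(-33) - E = (9/(-5))*(-33) - 1*24986 = -⅕*9*(-33) - 24986 = -9/5*(-33) - 24986 = 297/5 - 24986 = -124633/5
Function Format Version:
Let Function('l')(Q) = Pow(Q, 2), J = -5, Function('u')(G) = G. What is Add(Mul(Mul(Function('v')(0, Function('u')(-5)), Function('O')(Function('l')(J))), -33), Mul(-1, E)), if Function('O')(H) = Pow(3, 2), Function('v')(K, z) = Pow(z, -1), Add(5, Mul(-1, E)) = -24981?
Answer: Rational(-124633, 5) ≈ -24927.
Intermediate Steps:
E = 24986 (E = Add(5, Mul(-1, -24981)) = Add(5, 24981) = 24986)
Function('O')(H) = 9
Add(Mul(Mul(Function('v')(0, Function('u')(-5)), Function('O')(Function('l')(J))), -33), Mul(-1, E)) = Add(Mul(Mul(Pow(-5, -1), 9), -33), Mul(-1, 24986)) = Add(Mul(Mul(Rational(-1, 5), 9), -33), -24986) = Add(Mul(Rational(-9, 5), -33), -24986) = Add(Rational(297, 5), -24986) = Rational(-124633, 5)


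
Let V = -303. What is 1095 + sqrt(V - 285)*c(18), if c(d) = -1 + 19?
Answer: 1095 + 252*I*sqrt(3) ≈ 1095.0 + 436.48*I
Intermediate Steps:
c(d) = 18
1095 + sqrt(V - 285)*c(18) = 1095 + sqrt(-303 - 285)*18 = 1095 + sqrt(-588)*18 = 1095 + (14*I*sqrt(3))*18 = 1095 + 252*I*sqrt(3)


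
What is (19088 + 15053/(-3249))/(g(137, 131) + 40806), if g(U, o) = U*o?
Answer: 62001859/190888497 ≈ 0.32481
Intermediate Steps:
(19088 + 15053/(-3249))/(g(137, 131) + 40806) = (19088 + 15053/(-3249))/(137*131 + 40806) = (19088 + 15053*(-1/3249))/(17947 + 40806) = (19088 - 15053/3249)/58753 = (62001859/3249)*(1/58753) = 62001859/190888497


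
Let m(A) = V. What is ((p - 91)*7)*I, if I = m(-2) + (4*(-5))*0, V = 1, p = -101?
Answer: -1344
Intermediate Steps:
m(A) = 1
I = 1 (I = 1 + (4*(-5))*0 = 1 - 20*0 = 1 + 0 = 1)
((p - 91)*7)*I = ((-101 - 91)*7)*1 = -192*7*1 = -1344*1 = -1344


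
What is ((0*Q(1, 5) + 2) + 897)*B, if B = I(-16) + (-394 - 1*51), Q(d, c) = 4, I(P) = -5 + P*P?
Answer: -174406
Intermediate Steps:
I(P) = -5 + P²
B = -194 (B = (-5 + (-16)²) + (-394 - 1*51) = (-5 + 256) + (-394 - 51) = 251 - 445 = -194)
((0*Q(1, 5) + 2) + 897)*B = ((0*4 + 2) + 897)*(-194) = ((0 + 2) + 897)*(-194) = (2 + 897)*(-194) = 899*(-194) = -174406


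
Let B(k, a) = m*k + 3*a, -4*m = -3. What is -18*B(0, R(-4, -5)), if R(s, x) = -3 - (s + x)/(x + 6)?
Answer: -324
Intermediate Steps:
m = ¾ (m = -¼*(-3) = ¾ ≈ 0.75000)
R(s, x) = -3 - (s + x)/(6 + x)
B(k, a) = 3*a + 3*k/4 (B(k, a) = 3*k/4 + 3*a = 3*a + 3*k/4)
-18*B(0, R(-4, -5)) = -18*(3*((-18 - 1*(-4) - 4*(-5))/(6 - 5)) + (¾)*0) = -18*(3*((-18 + 4 + 20)/1) + 0) = -18*(3*(1*6) + 0) = -18*(3*6 + 0) = -18*(18 + 0) = -18*18 = -324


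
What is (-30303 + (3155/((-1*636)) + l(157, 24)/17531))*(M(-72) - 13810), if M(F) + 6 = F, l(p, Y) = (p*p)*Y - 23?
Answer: 1171969872964240/2787429 ≈ 4.2045e+8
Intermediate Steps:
l(p, Y) = -23 + Y*p**2 (l(p, Y) = p**2*Y - 23 = Y*p**2 - 23 = -23 + Y*p**2)
M(F) = -6 + F
(-30303 + (3155/((-1*636)) + l(157, 24)/17531))*(M(-72) - 13810) = (-30303 + (3155/((-1*636)) + (-23 + 24*157**2)/17531))*((-6 - 72) - 13810) = (-30303 + (3155/(-636) + (-23 + 24*24649)*(1/17531)))*(-78 - 13810) = (-30303 + (3155*(-1/636) + (-23 + 591576)*(1/17531)))*(-13888) = (-30303 + (-3155/636 + 591553*(1/17531)))*(-13888) = (-30303 + (-3155/636 + 591553/17531))*(-13888) = (-30303 + 320917403/11149716)*(-13888) = -337548926545/11149716*(-13888) = 1171969872964240/2787429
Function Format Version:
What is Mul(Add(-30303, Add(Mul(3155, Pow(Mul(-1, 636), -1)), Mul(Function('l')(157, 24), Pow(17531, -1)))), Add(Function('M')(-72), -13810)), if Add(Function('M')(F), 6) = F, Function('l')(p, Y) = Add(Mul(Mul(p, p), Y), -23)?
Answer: Rational(1171969872964240, 2787429) ≈ 4.2045e+8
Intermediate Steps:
Function('l')(p, Y) = Add(-23, Mul(Y, Pow(p, 2))) (Function('l')(p, Y) = Add(Mul(Pow(p, 2), Y), -23) = Add(Mul(Y, Pow(p, 2)), -23) = Add(-23, Mul(Y, Pow(p, 2))))
Function('M')(F) = Add(-6, F)
Mul(Add(-30303, Add(Mul(3155, Pow(Mul(-1, 636), -1)), Mul(Function('l')(157, 24), Pow(17531, -1)))), Add(Function('M')(-72), -13810)) = Mul(Add(-30303, Add(Mul(3155, Pow(Mul(-1, 636), -1)), Mul(Add(-23, Mul(24, Pow(157, 2))), Pow(17531, -1)))), Add(Add(-6, -72), -13810)) = Mul(Add(-30303, Add(Mul(3155, Pow(-636, -1)), Mul(Add(-23, Mul(24, 24649)), Rational(1, 17531)))), Add(-78, -13810)) = Mul(Add(-30303, Add(Mul(3155, Rational(-1, 636)), Mul(Add(-23, 591576), Rational(1, 17531)))), -13888) = Mul(Add(-30303, Add(Rational(-3155, 636), Mul(591553, Rational(1, 17531)))), -13888) = Mul(Add(-30303, Add(Rational(-3155, 636), Rational(591553, 17531))), -13888) = Mul(Add(-30303, Rational(320917403, 11149716)), -13888) = Mul(Rational(-337548926545, 11149716), -13888) = Rational(1171969872964240, 2787429)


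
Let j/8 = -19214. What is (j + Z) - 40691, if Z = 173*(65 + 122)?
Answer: -162052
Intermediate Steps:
j = -153712 (j = 8*(-19214) = -153712)
Z = 32351 (Z = 173*187 = 32351)
(j + Z) - 40691 = (-153712 + 32351) - 40691 = -121361 - 40691 = -162052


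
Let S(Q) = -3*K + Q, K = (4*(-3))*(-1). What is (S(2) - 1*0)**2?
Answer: 1156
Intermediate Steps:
K = 12 (K = -12*(-1) = 12)
S(Q) = -36 + Q (S(Q) = -3*12 + Q = -36 + Q)
(S(2) - 1*0)**2 = ((-36 + 2) - 1*0)**2 = (-34 + 0)**2 = (-34)**2 = 1156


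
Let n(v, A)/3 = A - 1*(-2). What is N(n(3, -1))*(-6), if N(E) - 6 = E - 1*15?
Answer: 36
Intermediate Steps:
n(v, A) = 6 + 3*A (n(v, A) = 3*(A - 1*(-2)) = 3*(A + 2) = 3*(2 + A) = 6 + 3*A)
N(E) = -9 + E (N(E) = 6 + (E - 1*15) = 6 + (E - 15) = 6 + (-15 + E) = -9 + E)
N(n(3, -1))*(-6) = (-9 + (6 + 3*(-1)))*(-6) = (-9 + (6 - 3))*(-6) = (-9 + 3)*(-6) = -6*(-6) = 36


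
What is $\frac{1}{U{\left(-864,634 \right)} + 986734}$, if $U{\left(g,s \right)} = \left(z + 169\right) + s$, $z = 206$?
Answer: $\frac{1}{987743} \approx 1.0124 \cdot 10^{-6}$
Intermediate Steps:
$U{\left(g,s \right)} = 375 + s$ ($U{\left(g,s \right)} = \left(206 + 169\right) + s = 375 + s$)
$\frac{1}{U{\left(-864,634 \right)} + 986734} = \frac{1}{\left(375 + 634\right) + 986734} = \frac{1}{1009 + 986734} = \frac{1}{987743}$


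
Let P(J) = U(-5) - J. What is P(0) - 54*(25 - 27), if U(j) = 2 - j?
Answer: 115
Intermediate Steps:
P(J) = 7 - J (P(J) = (2 - 1*(-5)) - J = (2 + 5) - J = 7 - J)
P(0) - 54*(25 - 27) = (7 - 1*0) - 54*(25 - 27) = (7 + 0) - 54*(-2) = 7 + 108 = 115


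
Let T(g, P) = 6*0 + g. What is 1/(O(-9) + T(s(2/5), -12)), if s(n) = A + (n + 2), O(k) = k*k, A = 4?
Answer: 5/437 ≈ 0.011442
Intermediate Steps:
O(k) = k**2
s(n) = 6 + n (s(n) = 4 + (n + 2) = 4 + (2 + n) = 6 + n)
T(g, P) = g (T(g, P) = 0 + g = g)
1/(O(-9) + T(s(2/5), -12)) = 1/((-9)**2 + (6 + 2/5)) = 1/(81 + (6 + 2*(1/5))) = 1/(81 + (6 + 2/5)) = 1/(81 + 32/5) = 1/(437/5) = 5/437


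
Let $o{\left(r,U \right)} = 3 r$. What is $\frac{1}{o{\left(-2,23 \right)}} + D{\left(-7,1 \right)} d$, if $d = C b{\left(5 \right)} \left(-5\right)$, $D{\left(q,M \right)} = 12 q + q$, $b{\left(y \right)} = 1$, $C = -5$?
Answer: $- \frac{13651}{6} \approx -2275.2$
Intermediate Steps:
$D{\left(q,M \right)} = 13 q$
$d = 25$ ($d = \left(-5\right) 1 \left(-5\right) = \left(-5\right) \left(-5\right) = 25$)
$\frac{1}{o{\left(-2,23 \right)}} + D{\left(-7,1 \right)} d = \frac{1}{3 \left(-2\right)} + 13 \left(-7\right) 25 = \frac{1}{-6} - 2275 = - \frac{1}{6} - 2275 = - \frac{13651}{6}$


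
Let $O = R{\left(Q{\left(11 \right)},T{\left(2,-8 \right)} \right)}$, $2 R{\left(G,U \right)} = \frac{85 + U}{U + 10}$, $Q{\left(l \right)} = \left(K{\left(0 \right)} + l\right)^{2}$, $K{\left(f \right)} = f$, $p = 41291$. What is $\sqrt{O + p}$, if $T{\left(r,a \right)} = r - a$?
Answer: $\frac{\sqrt{660694}}{4} \approx 203.21$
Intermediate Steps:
$Q{\left(l \right)} = l^{2}$ ($Q{\left(l \right)} = \left(0 + l\right)^{2} = l^{2}$)
$R{\left(G,U \right)} = \frac{85 + U}{2 \left(10 + U\right)}$ ($R{\left(G,U \right)} = \frac{\left(85 + U\right) \frac{1}{U + 10}}{2} = \frac{\left(85 + U\right) \frac{1}{10 + U}}{2} = \frac{\frac{1}{10 + U} \left(85 + U\right)}{2} = \frac{85 + U}{2 \left(10 + U\right)}$)
$O = \frac{19}{8}$ ($O = \frac{85 + \left(2 - -8\right)}{2 \left(10 + \left(2 - -8\right)\right)} = \frac{85 + \left(2 + 8\right)}{2 \left(10 + \left(2 + 8\right)\right)} = \frac{85 + 10}{2 \left(10 + 10\right)} = \frac{1}{2} \cdot \frac{1}{20} \cdot 95 = \frac{19}{8} \approx 2.375$)
$\sqrt{O + p} = \sqrt{\frac{19}{8} + 41291} = \sqrt{\frac{330347}{8}} = \frac{\sqrt{660694}}{4}$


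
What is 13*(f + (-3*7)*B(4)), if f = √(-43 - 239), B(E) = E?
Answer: -1092 + 13*I*√282 ≈ -1092.0 + 218.31*I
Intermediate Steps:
f = I*√282 (f = √(-282) = I*√282 ≈ 16.793*I)
13*(f + (-3*7)*B(4)) = 13*(I*√282 - 3*7*4) = 13*(I*√282 - 21*4) = 13*(I*√282 - 84) = 13*(-84 + I*√282) = -1092 + 13*I*√282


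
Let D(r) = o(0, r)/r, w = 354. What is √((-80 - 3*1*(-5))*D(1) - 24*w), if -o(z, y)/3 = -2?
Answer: I*√8886 ≈ 94.266*I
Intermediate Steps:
o(z, y) = 6 (o(z, y) = -3*(-2) = 6)
D(r) = 6/r
√((-80 - 3*1*(-5))*D(1) - 24*w) = √((-80 - 3*1*(-5))*(6/1) - 24*354) = √((-80 - 3*(-5))*(6*1) - 8496) = √((-80 + 15)*6 - 8496) = √(-65*6 - 8496) = √(-390 - 8496) = √(-8886) = I*√8886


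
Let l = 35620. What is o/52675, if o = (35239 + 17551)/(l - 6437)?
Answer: 10558/307442905 ≈ 3.4341e-5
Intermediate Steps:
o = 52790/29183 (o = (35239 + 17551)/(35620 - 6437) = 52790/29183 ≈ 1.8089)
o/52675 = (52790/29183)/52675 = (52790/29183)*(1/52675) = 10558/307442905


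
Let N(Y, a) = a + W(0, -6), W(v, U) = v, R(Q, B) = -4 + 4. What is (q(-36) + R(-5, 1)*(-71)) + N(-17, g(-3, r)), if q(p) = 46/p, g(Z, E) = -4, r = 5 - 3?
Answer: -95/18 ≈ -5.2778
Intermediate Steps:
R(Q, B) = 0
r = 2
N(Y, a) = a (N(Y, a) = a + 0 = a)
(q(-36) + R(-5, 1)*(-71)) + N(-17, g(-3, r)) = (46/(-36) + 0*(-71)) - 4 = (46*(-1/36) + 0) - 4 = (-23/18 + 0) - 4 = -23/18 - 4 = -95/18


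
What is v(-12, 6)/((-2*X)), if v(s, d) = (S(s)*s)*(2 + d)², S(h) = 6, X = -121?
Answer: -2304/121 ≈ -19.041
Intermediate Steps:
v(s, d) = 6*s*(2 + d)² (v(s, d) = (6*s)*(2 + d)² = 6*s*(2 + d)²)
v(-12, 6)/((-2*X)) = (6*(-12)*(2 + 6)²)/((-2*(-121))) = (6*(-12)*8²)/242 = (6*(-12)*64)*(1/242) = -4608*1/242 = -2304/121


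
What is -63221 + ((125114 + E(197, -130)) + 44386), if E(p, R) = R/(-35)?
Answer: 743979/7 ≈ 1.0628e+5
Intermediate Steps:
E(p, R) = -R/35 (E(p, R) = R*(-1/35) = -R/35)
-63221 + ((125114 + E(197, -130)) + 44386) = -63221 + ((125114 - 1/35*(-130)) + 44386) = -63221 + ((125114 + 26/7) + 44386) = -63221 + (875824/7 + 44386) = -63221 + 1186526/7 = 743979/7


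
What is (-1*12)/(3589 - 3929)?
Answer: 3/85 ≈ 0.035294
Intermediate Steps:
(-1*12)/(3589 - 3929) = -12/(-340) = -1/340*(-12) = 3/85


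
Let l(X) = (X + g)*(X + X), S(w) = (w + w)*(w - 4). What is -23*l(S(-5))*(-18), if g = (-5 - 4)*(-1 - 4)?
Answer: 10060200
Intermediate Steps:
S(w) = 2*w*(-4 + w) (S(w) = (2*w)*(-4 + w) = 2*w*(-4 + w))
g = 45 (g = -9*(-5) = 45)
l(X) = 2*X*(45 + X) (l(X) = (X + 45)*(X + X) = (45 + X)*(2*X) = 2*X*(45 + X))
-23*l(S(-5))*(-18) = -46*2*(-5)*(-4 - 5)*(45 + 2*(-5)*(-4 - 5))*(-18) = -46*2*(-5)*(-9)*(45 + 2*(-5)*(-9))*(-18) = -46*90*(45 + 90)*(-18) = -46*90*135*(-18) = -23*24300*(-18) = -558900*(-18) = 10060200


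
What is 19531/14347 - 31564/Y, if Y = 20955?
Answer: -43576603/300641385 ≈ -0.14495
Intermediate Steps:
19531/14347 - 31564/Y = 19531/14347 - 31564/20955 = -43576603/300641385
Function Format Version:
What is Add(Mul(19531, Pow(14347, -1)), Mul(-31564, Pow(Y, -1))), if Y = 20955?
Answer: Rational(-43576603, 300641385) ≈ -0.14495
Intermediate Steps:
Add(Mul(19531, Pow(14347, -1)), Mul(-31564, Pow(Y, -1))) = Add(Mul(19531, Pow(14347, -1)), Mul(-31564, Pow(20955, -1))) = Add(Mul(19531, Rational(1, 14347)), Mul(-31564, Rational(1, 20955))) = Add(Rational(19531, 14347), Rational(-31564, 20955)) = Rational(-43576603, 300641385)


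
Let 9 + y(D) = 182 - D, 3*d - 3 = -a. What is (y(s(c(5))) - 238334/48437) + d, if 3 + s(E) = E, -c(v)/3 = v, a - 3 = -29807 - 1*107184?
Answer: 6662472466/145311 ≈ 45850.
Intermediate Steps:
a = -136988 (a = 3 + (-29807 - 1*107184) = 3 + (-29807 - 107184) = 3 - 136991 = -136988)
c(v) = -3*v
s(E) = -3 + E
d = 136991/3 (d = 1 + (-1*(-136988))/3 = 1 + (⅓)*136988 = 1 + 136988/3 = 136991/3 ≈ 45664.)
y(D) = 173 - D (y(D) = -9 + (182 - D) = 173 - D)
(y(s(c(5))) - 238334/48437) + d = ((173 - (-3 - 3*5)) - 238334/48437) + 136991/3 = ((173 - (-3 - 15)) - 238334*1/48437) + 136991/3 = ((173 - 1*(-18)) - 238334/48437) + 136991/3 = ((173 + 18) - 238334/48437) + 136991/3 = (191 - 238334/48437) + 136991/3 = 9013133/48437 + 136991/3 = 6662472466/145311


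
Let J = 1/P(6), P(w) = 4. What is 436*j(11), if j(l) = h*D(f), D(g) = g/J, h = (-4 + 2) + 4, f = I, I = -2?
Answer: -6976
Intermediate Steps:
f = -2
h = 2 (h = -2 + 4 = 2)
J = 1/4 ≈ 0.25000
D(g) = 4*g (D(g) = g/(1/4) = g*4 = 4*g)
j(l) = -16 (j(l) = 2*(4*(-2)) = 2*(-8) = -16)
436*j(11) = 436*(-16) = -6976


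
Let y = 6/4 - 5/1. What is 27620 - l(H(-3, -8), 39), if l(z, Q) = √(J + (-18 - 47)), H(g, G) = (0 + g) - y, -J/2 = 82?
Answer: 27620 - I*√229 ≈ 27620.0 - 15.133*I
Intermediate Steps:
J = -164 (J = -2*82 = -164)
y = -7/2 (y = 6*(¼) - 5*1 = 3/2 - 5 = -7/2 ≈ -3.5000)
H(g, G) = 7/2 + g (H(g, G) = (0 + g) - 1*(-7/2) = g + 7/2 = 7/2 + g)
l(z, Q) = I*√229 (l(z, Q) = √(-164 + (-18 - 47)) = √(-164 - 65) = √(-229) = I*√229)
27620 - l(H(-3, -8), 39) = 27620 - I*√229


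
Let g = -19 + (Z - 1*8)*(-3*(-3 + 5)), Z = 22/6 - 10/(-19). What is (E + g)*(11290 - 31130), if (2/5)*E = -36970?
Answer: 34839079680/19 ≈ 1.8336e+9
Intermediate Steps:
E = -92425 (E = (5/2)*(-36970) = -92425)
Z = 239/57 (Z = 22*(⅙) - 10*(-1/19) = 11/3 + 10/19 = 239/57 ≈ 4.1930)
g = 73/19 (g = -19 + (239/57 - 1*8)*(-3*(-3 + 5)) = -19 + (239/57 - 8)*(-3*2) = -19 - 217/57*(-6) = -19 + 434/19 = 73/19 ≈ 3.8421)
(E + g)*(11290 - 31130) = (-92425 + 73/19)*(11290 - 31130) = -1756002/19*(-19840) = 34839079680/19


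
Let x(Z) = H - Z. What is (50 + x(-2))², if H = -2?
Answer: 2500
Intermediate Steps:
x(Z) = -2 - Z
(50 + x(-2))² = (50 + (-2 - 1*(-2)))² = (50 + (-2 + 2))² = (50 + 0)² = 50² = 2500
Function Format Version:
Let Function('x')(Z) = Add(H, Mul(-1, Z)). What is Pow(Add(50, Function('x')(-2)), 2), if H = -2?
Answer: 2500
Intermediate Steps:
Function('x')(Z) = Add(-2, Mul(-1, Z))
Pow(Add(50, Function('x')(-2)), 2) = Pow(Add(50, Add(-2, Mul(-1, -2))), 2) = Pow(Add(50, Add(-2, 2)), 2) = Pow(Add(50, 0), 2) = Pow(50, 2) = 2500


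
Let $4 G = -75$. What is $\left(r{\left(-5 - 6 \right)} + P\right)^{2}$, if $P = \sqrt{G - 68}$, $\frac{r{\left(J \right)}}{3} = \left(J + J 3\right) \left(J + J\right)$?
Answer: $\frac{\left(5808 + i \sqrt{347}\right)^{2}}{4} \approx 8.4331 \cdot 10^{6} + 54096.0 i$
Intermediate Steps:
$G = - \frac{75}{4}$ ($G = \frac{1}{4} \left(-75\right) = - \frac{75}{4} \approx -18.75$)
$r{\left(J \right)} = 24 J^{2}$ ($r{\left(J \right)} = 3 \left(J + J 3\right) \left(J + J\right) = 3 \left(J + 3 J\right) 2 J = 3 \cdot 4 J 2 J = 3 \cdot 8 J^{2} = 24 J^{2}$)
$P = \frac{i \sqrt{347}}{2}$ ($P = \sqrt{- \frac{75}{4} - 68} = \sqrt{- \frac{347}{4}} = \frac{i \sqrt{347}}{2} \approx 9.314 i$)
$\left(r{\left(-5 - 6 \right)} + P\right)^{2} = \left(24 \left(-5 - 6\right)^{2} + \frac{i \sqrt{347}}{2}\right)^{2} = \left(24 \left(-11\right)^{2} + \frac{i \sqrt{347}}{2}\right)^{2} = \left(24 \cdot 121 + \frac{i \sqrt{347}}{2}\right)^{2} = \left(2904 + \frac{i \sqrt{347}}{2}\right)^{2}$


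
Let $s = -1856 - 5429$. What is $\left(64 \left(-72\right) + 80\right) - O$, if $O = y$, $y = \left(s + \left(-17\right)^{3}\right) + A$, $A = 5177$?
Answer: $2493$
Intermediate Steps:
$s = -7285$ ($s = -1856 - 5429 = -7285$)
$y = -7021$ ($y = \left(-7285 + \left(-17\right)^{3}\right) + 5177 = \left(-7285 - 4913\right) + 5177 = -12198 + 5177 = -7021$)
$O = -7021$
$\left(64 \left(-72\right) + 80\right) - O = \left(64 \left(-72\right) + 80\right) - -7021 = \left(-4608 + 80\right) + 7021 = -4528 + 7021 = 2493$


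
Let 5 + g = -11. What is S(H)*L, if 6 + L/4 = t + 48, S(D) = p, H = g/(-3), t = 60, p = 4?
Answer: 1632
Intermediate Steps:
g = -16 (g = -5 - 11 = -16)
H = 16/3 (H = -16/(-3) = -16*(-⅓) = 16/3 ≈ 5.3333)
S(D) = 4
L = 408 (L = -24 + 4*(60 + 48) = -24 + 4*108 = -24 + 432 = 408)
S(H)*L = 4*408 = 1632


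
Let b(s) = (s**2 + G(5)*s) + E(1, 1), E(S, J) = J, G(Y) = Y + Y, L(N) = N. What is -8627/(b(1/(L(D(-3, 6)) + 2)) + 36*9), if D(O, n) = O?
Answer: -8627/316 ≈ -27.301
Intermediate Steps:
G(Y) = 2*Y
b(s) = 1 + s**2 + 10*s (b(s) = (s**2 + (2*5)*s) + 1 = (s**2 + 10*s) + 1 = 1 + s**2 + 10*s)
-8627/(b(1/(L(D(-3, 6)) + 2)) + 36*9) = -8627/((1 + (1/(-3 + 2))**2 + 10/(-3 + 2)) + 36*9) = -8627/((1 + (1/(-1))**2 + 10/(-1)) + 324) = -8627/((1 + (-1)**2 + 10*(-1)) + 324) = -8627/((1 + 1 - 10) + 324) = -8627/(-8 + 324) = -8627/316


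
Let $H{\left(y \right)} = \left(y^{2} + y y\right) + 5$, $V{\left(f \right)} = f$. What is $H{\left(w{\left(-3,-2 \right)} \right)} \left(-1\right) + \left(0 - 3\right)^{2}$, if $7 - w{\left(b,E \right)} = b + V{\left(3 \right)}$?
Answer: $-94$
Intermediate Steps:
$w{\left(b,E \right)} = 4 - b$ ($w{\left(b,E \right)} = 7 - \left(b + 3\right) = 7 - \left(3 + b\right) = 4 - b$)
$H{\left(y \right)} = 5 + 2 y^{2}$ ($H{\left(y \right)} = \left(y^{2} + y^{2}\right) + 5 = 2 y^{2} + 5 = 5 + 2 y^{2}$)
$H{\left(w{\left(-3,-2 \right)} \right)} \left(-1\right) + \left(0 - 3\right)^{2} = \left(5 + 2 \left(4 - -3\right)^{2}\right) \left(-1\right) + \left(0 - 3\right)^{2} = \left(5 + 2 \left(4 + 3\right)^{2}\right) \left(-1\right) + \left(-3\right)^{2} = \left(5 + 2 \cdot 7^{2}\right) \left(-1\right) + 9 = \left(5 + 2 \cdot 49\right) \left(-1\right) + 9 = \left(5 + 98\right) \left(-1\right) + 9 = 103 \left(-1\right) + 9 = -103 + 9 = -94$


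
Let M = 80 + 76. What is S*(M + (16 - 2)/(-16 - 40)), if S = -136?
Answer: -21182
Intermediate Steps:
M = 156
S*(M + (16 - 2)/(-16 - 40)) = -136*(156 + (16 - 2)/(-16 - 40)) = -136*(156 + 14/(-56)) = -136*(156 + 14*(-1/56)) = -136*(156 - 1/4) = -136*623/4 = -21182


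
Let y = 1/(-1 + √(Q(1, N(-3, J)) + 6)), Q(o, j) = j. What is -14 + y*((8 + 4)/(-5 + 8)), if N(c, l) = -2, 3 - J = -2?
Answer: -10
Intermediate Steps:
J = 5 (J = 3 - 1*(-2) = 3 + 2 = 5)
y = 1 (y = 1/(-1 + √(-2 + 6)) = 1/(-1 + √4) = 1/(-1 + 2) = 1/1 = 1)
-14 + y*((8 + 4)/(-5 + 8)) = -14 + 1*((8 + 4)/(-5 + 8)) = -14 + 1*(12/3) = -14 + 1*(12*(⅓)) = -14 + 1*4 = -14 + 4 = -10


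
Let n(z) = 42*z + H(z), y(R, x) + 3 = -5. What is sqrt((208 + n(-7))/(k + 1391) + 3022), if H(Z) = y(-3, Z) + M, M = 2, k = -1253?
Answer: 2*sqrt(6798)/3 ≈ 54.967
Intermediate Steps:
y(R, x) = -8 (y(R, x) = -3 - 5 = -8)
H(Z) = -6 (H(Z) = -8 + 2 = -6)
n(z) = -6 + 42*z (n(z) = 42*z - 6 = -6 + 42*z)
sqrt((208 + n(-7))/(k + 1391) + 3022) = sqrt((208 + (-6 + 42*(-7)))/(-1253 + 1391) + 3022) = sqrt((208 + (-6 - 294))/138 + 3022) = sqrt((208 - 300)*(1/138) + 3022) = sqrt(-92*1/138 + 3022) = sqrt(-2/3 + 3022) = sqrt(9064/3) = 2*sqrt(6798)/3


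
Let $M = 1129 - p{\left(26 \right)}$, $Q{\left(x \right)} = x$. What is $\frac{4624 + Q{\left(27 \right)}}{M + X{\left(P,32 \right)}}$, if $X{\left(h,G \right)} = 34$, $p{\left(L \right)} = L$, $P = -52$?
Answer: $\frac{4651}{1137} \approx 4.0906$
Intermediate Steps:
$M = 1103$ ($M = 1129 - 26 = 1103$)
$\frac{4624 + Q{\left(27 \right)}}{M + X{\left(P,32 \right)}} = \frac{4624 + 27}{1103 + 34} = \frac{4651}{1137}$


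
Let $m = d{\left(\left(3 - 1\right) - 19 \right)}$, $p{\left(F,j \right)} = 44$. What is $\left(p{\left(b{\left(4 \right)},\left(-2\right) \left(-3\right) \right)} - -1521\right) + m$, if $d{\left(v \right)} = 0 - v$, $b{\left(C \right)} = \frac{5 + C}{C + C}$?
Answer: $1582$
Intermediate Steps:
$b{\left(C \right)} = \frac{5 + C}{2 C}$
$d{\left(v \right)} = - v$
$m = 17$ ($m = - (\left(3 - 1\right) - 19) = - (2 - 19) = \left(-1\right) \left(-17\right) = 17$)
$\left(p{\left(b{\left(4 \right)},\left(-2\right) \left(-3\right) \right)} - -1521\right) + m = \left(44 - -1521\right) + 17 = \left(44 + 1521\right) + 17 = 1565 + 17 = 1582$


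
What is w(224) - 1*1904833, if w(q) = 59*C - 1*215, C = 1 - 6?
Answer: -1905343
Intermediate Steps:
C = -5
w(q) = -510 (w(q) = 59*(-5) - 1*215 = -295 - 215 = -510)
w(224) - 1*1904833 = -510 - 1*1904833 = -510 - 1904833 = -1905343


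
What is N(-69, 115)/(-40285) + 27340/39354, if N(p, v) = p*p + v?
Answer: 64964414/113241135 ≈ 0.57368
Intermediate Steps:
N(p, v) = v + p² (N(p, v) = p² + v = v + p²)
N(-69, 115)/(-40285) + 27340/39354 = (115 + (-69)²)/(-40285) + 27340/39354 = (115 + 4761)*(-1/40285) + 27340*(1/39354) = 4876*(-1/40285) + 13670/19677 = -4876/40285 + 13670/19677 = 64964414/113241135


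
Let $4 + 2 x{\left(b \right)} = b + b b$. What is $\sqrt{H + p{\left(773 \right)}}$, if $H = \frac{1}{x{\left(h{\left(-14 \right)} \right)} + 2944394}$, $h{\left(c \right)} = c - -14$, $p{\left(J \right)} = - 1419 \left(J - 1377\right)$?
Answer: $\frac{\sqrt{1857593149931991714}}{1472196} \approx 925.78$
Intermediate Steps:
$p{\left(J \right)} = 1953963 - 1419 J$ ($p{\left(J \right)} = - 1419 \left(-1377 + J\right) = 1953963 - 1419 J$)
$h{\left(c \right)} = 14 + c$ ($h{\left(c \right)} = c + 14 = 14 + c$)
$x{\left(b \right)} = -2 + \frac{b}{2} + \frac{b^{2}}{2}$ ($x{\left(b \right)} = -2 + \frac{b + b b}{2} = -2 + \frac{b + b^{2}}{2} = -2 + \left(\frac{b}{2} + \frac{b^{2}}{2}\right) = -2 + \frac{b}{2} + \frac{b^{2}}{2}$)
$H = \frac{1}{2944392}$ ($H = \frac{1}{\left(-2 + \frac{14 - 14}{2} + \frac{\left(14 - 14\right)^{2}}{2}\right) + 2944394} = \frac{1}{\left(-2 + \frac{1}{2} \cdot 0 + \frac{0^{2}}{2}\right) + 2944394} = \frac{1}{\left(-2 + 0 + \frac{1}{2} \cdot 0\right) + 2944394} = \frac{1}{\left(-2 + 0 + 0\right) + 2944394} = \frac{1}{-2 + 2944394} = \frac{1}{2944392} \approx 3.3963 \cdot 10^{-7}$)
$\sqrt{H + p{\left(773 \right)}} = \sqrt{\frac{1}{2944392} + \left(1953963 - 1096887\right)} = \sqrt{\frac{1}{2944392} + 857076} = \sqrt{\frac{2523567717793}{2944392}} = \frac{\sqrt{1857593149931991714}}{1472196}$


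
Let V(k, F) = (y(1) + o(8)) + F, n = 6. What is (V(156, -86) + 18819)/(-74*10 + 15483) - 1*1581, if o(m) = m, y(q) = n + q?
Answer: -23289935/14743 ≈ -1579.7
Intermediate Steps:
y(q) = 6 + q
V(k, F) = 15 + F (V(k, F) = ((6 + 1) + 8) + F = (7 + 8) + F = 15 + F)
(V(156, -86) + 18819)/(-74*10 + 15483) - 1*1581 = ((15 - 86) + 18819)/(-74*10 + 15483) - 1*1581 = (-71 + 18819)/(-740 + 15483) - 1581 = 18748/14743 - 1581 = -23289935/14743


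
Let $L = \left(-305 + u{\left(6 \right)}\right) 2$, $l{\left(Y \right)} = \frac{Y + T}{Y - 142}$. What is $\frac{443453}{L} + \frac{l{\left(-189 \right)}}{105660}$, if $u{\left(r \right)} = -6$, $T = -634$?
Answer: $- \frac{7754542622737}{10876746060} \approx -712.95$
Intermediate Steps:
$l{\left(Y \right)} = \frac{-634 + Y}{-142 + Y}$ ($l{\left(Y \right)} = \frac{Y - 634}{Y - 142} = \frac{-634 + Y}{-142 + Y}$)
$L = -622$ ($L = \left(-305 - 6\right) 2 = \left(-311\right) 2 = -622$)
$\frac{443453}{L} + \frac{l{\left(-189 \right)}}{105660} = \frac{443453}{-622} + \frac{\frac{1}{-142 - 189} \left(-634 - 189\right)}{105660} = 443453 \left(- \frac{1}{622}\right) + \frac{1}{-331} \left(-823\right) \frac{1}{105660} = - \frac{443453}{622} + \left(- \frac{1}{331}\right) \left(-823\right) \frac{1}{105660} = - \frac{443453}{622} + \frac{823}{331} \cdot \frac{1}{105660} = - \frac{443453}{622} + \frac{823}{34973460} = - \frac{7754542622737}{10876746060}$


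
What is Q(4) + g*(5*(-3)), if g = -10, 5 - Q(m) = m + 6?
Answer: 145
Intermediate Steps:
Q(m) = -1 - m (Q(m) = 5 - (m + 6) = 5 - (6 + m) = 5 + (-6 - m) = -1 - m)
Q(4) + g*(5*(-3)) = (-1 - 1*4) - 50*(-3) = (-1 - 4) - 10*(-15) = -5 + 150 = 145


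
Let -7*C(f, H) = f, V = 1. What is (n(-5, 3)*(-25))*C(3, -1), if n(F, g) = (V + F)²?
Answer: 1200/7 ≈ 171.43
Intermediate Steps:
C(f, H) = -f/7
n(F, g) = (1 + F)²
(n(-5, 3)*(-25))*C(3, -1) = ((1 - 5)²*(-25))*(-⅐*3) = ((-4)²*(-25))*(-3/7) = (16*(-25))*(-3/7) = -400*(-3/7) = 1200/7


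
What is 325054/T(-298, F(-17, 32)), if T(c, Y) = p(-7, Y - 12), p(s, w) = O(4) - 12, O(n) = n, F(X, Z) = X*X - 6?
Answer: -162527/4 ≈ -40632.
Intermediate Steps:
F(X, Z) = -6 + X² (F(X, Z) = X² - 6 = -6 + X²)
p(s, w) = -8 (p(s, w) = 4 - 12 = -8)
T(c, Y) = -8
325054/T(-298, F(-17, 32)) = 325054/(-8) = 325054*(-⅛) = -162527/4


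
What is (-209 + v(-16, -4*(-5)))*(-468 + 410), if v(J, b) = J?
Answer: 13050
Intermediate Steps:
(-209 + v(-16, -4*(-5)))*(-468 + 410) = (-209 - 16)*(-468 + 410) = -225*(-58) = 13050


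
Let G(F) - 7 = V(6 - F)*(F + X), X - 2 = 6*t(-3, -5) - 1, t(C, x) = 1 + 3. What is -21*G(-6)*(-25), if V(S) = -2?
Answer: -16275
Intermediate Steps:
t(C, x) = 4
X = 25 (X = 2 + (6*4 - 1) = 2 + (24 - 1) = 2 + 23 = 25)
G(F) = -43 - 2*F (G(F) = 7 - 2*(F + 25) = 7 - 2*(25 + F) = 7 + (-50 - 2*F) = -43 - 2*F)
-21*G(-6)*(-25) = -21*(-43 - 2*(-6))*(-25) = -21*(-43 + 12)*(-25) = -21*(-31)*(-25) = 651*(-25) = -16275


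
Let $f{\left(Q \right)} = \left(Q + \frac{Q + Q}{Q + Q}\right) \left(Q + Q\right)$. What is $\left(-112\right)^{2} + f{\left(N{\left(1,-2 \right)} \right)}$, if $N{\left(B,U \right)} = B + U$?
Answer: $12544$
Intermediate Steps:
$f{\left(Q \right)} = 2 Q \left(1 + Q\right)$ ($f{\left(Q \right)} = \left(Q + \frac{2 Q}{2 Q}\right) 2 Q = \left(Q + 2 Q \frac{1}{2 Q}\right) 2 Q = \left(Q + 1\right) 2 Q = \left(1 + Q\right) 2 Q = 2 Q \left(1 + Q\right)$)
$\left(-112\right)^{2} + f{\left(N{\left(1,-2 \right)} \right)} = \left(-112\right)^{2} + 2 \left(1 - 2\right) \left(1 + \left(1 - 2\right)\right) = 12544 + 2 \left(-1\right) \left(1 - 1\right) = 12544 + 2 \left(-1\right) 0 = 12544 + 0 = 12544$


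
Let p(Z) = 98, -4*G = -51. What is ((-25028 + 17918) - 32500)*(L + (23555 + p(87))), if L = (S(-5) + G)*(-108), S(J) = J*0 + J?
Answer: -903741760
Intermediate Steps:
G = 51/4 (G = -1/4*(-51) = 51/4 ≈ 12.750)
S(J) = J (S(J) = 0 + J = J)
L = -837 (L = (-5 + 51/4)*(-108) = (31/4)*(-108) = -837)
((-25028 + 17918) - 32500)*(L + (23555 + p(87))) = ((-25028 + 17918) - 32500)*(-837 + (23555 + 98)) = (-7110 - 32500)*(-837 + 23653) = -39610*22816 = -903741760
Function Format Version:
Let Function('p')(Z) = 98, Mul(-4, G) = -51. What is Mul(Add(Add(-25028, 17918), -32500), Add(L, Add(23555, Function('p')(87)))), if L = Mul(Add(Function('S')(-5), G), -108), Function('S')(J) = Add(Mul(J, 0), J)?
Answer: -903741760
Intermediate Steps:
G = Rational(51, 4) (G = Mul(Rational(-1, 4), -51) = Rational(51, 4) ≈ 12.750)
Function('S')(J) = J (Function('S')(J) = Add(0, J) = J)
L = -837 (L = Mul(Add(-5, Rational(51, 4)), -108) = Mul(Rational(31, 4), -108) = -837)
Mul(Add(Add(-25028, 17918), -32500), Add(L, Add(23555, Function('p')(87)))) = Mul(Add(Add(-25028, 17918), -32500), Add(-837, Add(23555, 98))) = Mul(Add(-7110, -32500), Add(-837, 23653)) = Mul(-39610, 22816) = -903741760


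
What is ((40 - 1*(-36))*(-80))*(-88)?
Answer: 535040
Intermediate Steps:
((40 - 1*(-36))*(-80))*(-88) = ((40 + 36)*(-80))*(-88) = (76*(-80))*(-88) = -6080*(-88) = 535040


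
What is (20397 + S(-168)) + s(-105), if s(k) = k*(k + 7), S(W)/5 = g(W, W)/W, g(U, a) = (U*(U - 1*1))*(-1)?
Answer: 31532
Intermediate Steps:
g(U, a) = -U*(-1 + U) (g(U, a) = (U*(U - 1))*(-1) = (U*(-1 + U))*(-1) = -U*(-1 + U))
S(W) = 5 - 5*W (S(W) = 5*((W*(1 - W))/W) = 5*(1 - W) = 5 - 5*W)
s(k) = k*(7 + k)
(20397 + S(-168)) + s(-105) = (20397 + (5 - 5*(-168))) - 105*(7 - 105) = (20397 + (5 + 840)) - 105*(-98) = (20397 + 845) + 10290 = 21242 + 10290 = 31532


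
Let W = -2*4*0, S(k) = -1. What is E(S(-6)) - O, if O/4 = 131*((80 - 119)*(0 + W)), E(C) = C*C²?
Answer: -1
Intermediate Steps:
W = 0 (W = -8*0 = 0)
E(C) = C³
O = 0 (O = 4*(131*((80 - 119)*(0 + 0))) = 4*(131*(-39*0)) = 4*(131*0) = 4*0 = 0)
E(S(-6)) - O = (-1)³ - 1*0 = -1 + 0 = -1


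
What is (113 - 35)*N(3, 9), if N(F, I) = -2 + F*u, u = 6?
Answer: 1248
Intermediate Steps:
N(F, I) = -2 + 6*F (N(F, I) = -2 + F*6 = -2 + 6*F)
(113 - 35)*N(3, 9) = (113 - 35)*(-2 + 6*3) = 78*(-2 + 18) = 78*16 = 1248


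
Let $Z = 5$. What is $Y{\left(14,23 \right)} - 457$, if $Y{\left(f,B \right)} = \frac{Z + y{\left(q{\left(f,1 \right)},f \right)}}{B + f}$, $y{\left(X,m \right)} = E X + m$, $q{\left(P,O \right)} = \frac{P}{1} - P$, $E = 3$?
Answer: $- \frac{16890}{37} \approx -456.49$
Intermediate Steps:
$q{\left(P,O \right)} = 0$ ($q{\left(P,O \right)} = P 1 - P = P - P = 0$)
$y{\left(X,m \right)} = m + 3 X$ ($y{\left(X,m \right)} = 3 X + m = m + 3 X$)
$Y{\left(f,B \right)} = \frac{5 + f}{B + f}$ ($Y{\left(f,B \right)} = \frac{5 + \left(f + 3 \cdot 0\right)}{B + f} = \frac{5 + \left(f + 0\right)}{B + f} = \frac{5 + f}{B + f}$)
$Y{\left(14,23 \right)} - 457 = \frac{5 + 14}{23 + 14} - 457 = \frac{1}{37} \cdot 19 - 457 = \frac{19}{37} - 457 = - \frac{16890}{37}$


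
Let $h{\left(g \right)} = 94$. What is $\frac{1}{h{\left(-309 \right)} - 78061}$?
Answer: $- \frac{1}{77967} \approx -1.2826 \cdot 10^{-5}$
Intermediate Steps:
$\frac{1}{h{\left(-309 \right)} - 78061} = \frac{1}{94 - 78061} = \frac{1}{-77967} = - \frac{1}{77967}$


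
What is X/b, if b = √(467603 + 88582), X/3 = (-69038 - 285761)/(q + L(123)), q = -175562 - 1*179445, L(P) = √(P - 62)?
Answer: 354799*√33927285/23365326285925260 + 125956128593*√556185/23365326285925260 ≈ 0.0040204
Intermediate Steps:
L(P) = √(-62 + P)
q = -355007 (q = -175562 - 179445 = -355007)
X = -1064397/(-355007 + √61) (X = 3*((-69038 - 285761)/(-355007 + √(-62 + 123))) = 3*(-354799/(-355007 + √61)) = -1064397/(-355007 + √61) ≈ 2.9983)
b = √556185 ≈ 745.78
X/b = (125956128593/42009989996 + 354799*√61/42009989996)/(√556185) = (125956128593/42009989996 + 354799*√61/42009989996)*(√556185/556185) = √556185*(125956128593/42009989996 + 354799*√61/42009989996)/556185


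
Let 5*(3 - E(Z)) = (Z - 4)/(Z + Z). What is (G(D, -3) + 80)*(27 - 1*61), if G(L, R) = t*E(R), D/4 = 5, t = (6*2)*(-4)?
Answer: 8976/5 ≈ 1795.2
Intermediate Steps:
E(Z) = 3 - (-4 + Z)/(10*Z) (E(Z) = 3 - (Z - 4)/(5*(Z + Z)) = 3 - (-4 + Z)/(5*(2*Z)) = 3 - (-4 + Z)*1/(2*Z)/5 = 3 - (-4 + Z)/(10*Z))
t = -48 (t = 12*(-4) = -48)
D = 20 (D = 4*5 = 20)
G(L, R) = -24*(4 + 29*R)/(5*R)
(G(D, -3) + 80)*(27 - 1*61) = ((24/5)*(-4 - 29*(-3))/(-3) + 80)*(27 - 1*61) = ((24/5)*(-⅓)*(-4 + 87) + 80)*(27 - 61) = ((24/5)*(-⅓)*83 + 80)*(-34) = (-664/5 + 80)*(-34) = -264/5*(-34) = 8976/5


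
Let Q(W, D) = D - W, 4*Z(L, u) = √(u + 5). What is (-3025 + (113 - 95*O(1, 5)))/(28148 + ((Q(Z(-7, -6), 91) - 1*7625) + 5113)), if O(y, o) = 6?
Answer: -1433302624/10590056465 - 13928*I/10590056465 ≈ -0.13534 - 1.3152e-6*I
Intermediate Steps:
Z(L, u) = √(5 + u)/4 (Z(L, u) = √(u + 5)/4 = √(5 + u)/4)
(-3025 + (113 - 95*O(1, 5)))/(28148 + ((Q(Z(-7, -6), 91) - 1*7625) + 5113)) = (-3025 + (113 - 95*6))/(28148 + (((91 - √(5 - 6)/4) - 1*7625) + 5113)) = (-3025 + (113 - 570))/(28148 + (((91 - √(-1)/4) - 7625) + 5113)) = (-3025 - 457)/(28148 + (((91 - I/4) - 7625) + 5113)) = -3482/(28148 + (((91 - I/4) - 7625) + 5113)) = -3482/(28148 + ((-7534 - I/4) + 5113)) = -3482/(28148 + (-2421 - I/4)) = -3482*16*(25727 + I/4)/10590056465 = -55712*(25727 + I/4)/10590056465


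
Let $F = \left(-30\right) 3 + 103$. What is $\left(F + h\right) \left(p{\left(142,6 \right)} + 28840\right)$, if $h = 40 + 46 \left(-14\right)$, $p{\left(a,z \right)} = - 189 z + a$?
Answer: $-16458168$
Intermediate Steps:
$p{\left(a,z \right)} = a - 189 z$
$F = 13$ ($F = -90 + 103 = 13$)
$h = -604$ ($h = 40 - 644 = -604$)
$\left(F + h\right) \left(p{\left(142,6 \right)} + 28840\right) = \left(13 - 604\right) \left(\left(142 - 1134\right) + 28840\right) = - 591 \left(\left(142 - 1134\right) + 28840\right) = - 591 \left(-992 + 28840\right) = \left(-591\right) 27848 = -16458168$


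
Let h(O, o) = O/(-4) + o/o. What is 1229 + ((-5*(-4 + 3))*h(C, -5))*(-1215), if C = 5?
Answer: 10991/4 ≈ 2747.8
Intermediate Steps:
h(O, o) = 1 - O/4 (h(O, o) = O*(-¼) + 1 = -O/4 + 1 = 1 - O/4)
1229 + ((-5*(-4 + 3))*h(C, -5))*(-1215) = 1229 + ((-5*(-4 + 3))*(1 - ¼*5))*(-1215) = 1229 + ((-5*(-1))*(1 - 5/4))*(-1215) = 1229 + (5*(-¼))*(-1215) = 1229 - 5/4*(-1215) = 1229 + 6075/4 = 10991/4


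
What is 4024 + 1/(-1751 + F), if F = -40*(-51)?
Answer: 1162937/289 ≈ 4024.0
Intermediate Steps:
F = 2040
4024 + 1/(-1751 + F) = 4024 + 1/(-1751 + 2040) = 4024 + 1/289 = 1162937/289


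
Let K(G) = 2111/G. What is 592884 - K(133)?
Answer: 78851461/133 ≈ 5.9287e+5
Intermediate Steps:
592884 - K(133) = 592884 - 2111/133 = 78851461/133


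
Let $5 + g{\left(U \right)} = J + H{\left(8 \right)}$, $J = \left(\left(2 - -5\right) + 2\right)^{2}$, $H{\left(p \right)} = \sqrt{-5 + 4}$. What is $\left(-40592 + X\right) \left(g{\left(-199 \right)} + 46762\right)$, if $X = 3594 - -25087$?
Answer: $-557887418 - 11911 i \approx -5.5789 \cdot 10^{8} - 11911.0 i$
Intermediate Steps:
$H{\left(p \right)} = i$ ($H{\left(p \right)} = \sqrt{-1} = i$)
$J = 81$ ($J = \left(\left(2 + 5\right) + 2\right)^{2} = \left(7 + 2\right)^{2} = 9^{2} = 81$)
$X = 28681$ ($X = 3594 + 25087 = 28681$)
$g{\left(U \right)} = 76 + i$ ($g{\left(U \right)} = -5 + \left(81 + i\right) = 76 + i$)
$\left(-40592 + X\right) \left(g{\left(-199 \right)} + 46762\right) = \left(-40592 + 28681\right) \left(\left(76 + i\right) + 46762\right) = - 11911 \left(46838 + i\right) = -557887418 - 11911 i$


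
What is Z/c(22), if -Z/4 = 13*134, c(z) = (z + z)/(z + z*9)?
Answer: -34840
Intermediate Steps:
c(z) = ⅕ (c(z) = (2*z)/(z + 9*z) = (2*z)/((10*z)) = (2*z)*(1/(10*z)) = ⅕)
Z = -6968 (Z = -52*134 = -4*1742 = -6968)
Z/c(22) = -6968/⅕ = -6968*5 = -34840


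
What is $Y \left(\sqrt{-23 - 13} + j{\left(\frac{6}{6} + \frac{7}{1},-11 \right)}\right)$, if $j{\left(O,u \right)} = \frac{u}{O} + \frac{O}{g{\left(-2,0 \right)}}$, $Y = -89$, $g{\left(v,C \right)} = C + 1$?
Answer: $- \frac{4717}{8} - 534 i \approx -589.63 - 534.0 i$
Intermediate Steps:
$g{\left(v,C \right)} = 1 + C$
$j{\left(O,u \right)} = O + \frac{u}{O}$ ($j{\left(O,u \right)} = \frac{u}{O} + \frac{O}{1 + 0} = \frac{u}{O} + \frac{O}{1} = \frac{u}{O} + O 1 = \frac{u}{O} + O = O + \frac{u}{O}$)
$Y \left(\sqrt{-23 - 13} + j{\left(\frac{6}{6} + \frac{7}{1},-11 \right)}\right) = - 89 \left(\sqrt{-23 - 13} + \left(\left(\frac{6}{6} + \frac{7}{1}\right) - \frac{11}{\frac{6}{6} + \frac{7}{1}}\right)\right) = - 89 \left(\sqrt{-36} + \left(\left(6 \cdot \frac{1}{6} + 7 \cdot 1\right) - \frac{11}{6 \cdot \frac{1}{6} + 7 \cdot 1}\right)\right) = - 89 \left(6 i + \left(\left(1 + 7\right) - \frac{11}{1 + 7}\right)\right) = - 89 \left(6 i + \left(8 - \frac{11}{8}\right)\right) = - 89 \left(6 i + \frac{53}{8}\right) = - 89 \left(\frac{53}{8} + 6 i\right) = - \frac{4717}{8} - 534 i$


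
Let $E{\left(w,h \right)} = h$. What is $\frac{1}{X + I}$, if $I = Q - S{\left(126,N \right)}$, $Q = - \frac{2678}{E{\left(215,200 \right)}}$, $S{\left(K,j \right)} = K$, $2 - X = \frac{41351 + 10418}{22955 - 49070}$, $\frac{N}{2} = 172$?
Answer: $- \frac{522300}{70723417} \approx -0.0073851$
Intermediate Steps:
$N = 344$ ($N = 2 \cdot 172 = 344$)
$X = \frac{103999}{26115}$ ($X = 2 - \frac{41351 + 10418}{22955 - 49070} = 2 - \frac{51769}{-26115} = 2 - 51769 \left(- \frac{1}{26115}\right) = 2 - - \frac{51769}{26115} = 2 + \frac{51769}{26115} = \frac{103999}{26115} \approx 3.9823$)
$Q = - \frac{1339}{100}$ ($Q = - \frac{2678}{200} = \left(-2678\right) \frac{1}{200} = - \frac{1339}{100} \approx -13.39$)
$I = - \frac{13939}{100}$ ($I = - \frac{1339}{100} - 126 = - \frac{13939}{100} \approx -139.39$)
$\frac{1}{X + I} = \frac{1}{\frac{103999}{26115} - \frac{13939}{100}} = \frac{1}{- \frac{70723417}{522300}} = - \frac{522300}{70723417}$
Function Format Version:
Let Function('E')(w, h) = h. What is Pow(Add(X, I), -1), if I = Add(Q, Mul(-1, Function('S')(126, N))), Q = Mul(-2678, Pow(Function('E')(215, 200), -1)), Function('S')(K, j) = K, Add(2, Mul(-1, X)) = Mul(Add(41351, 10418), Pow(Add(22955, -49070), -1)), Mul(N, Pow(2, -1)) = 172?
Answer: Rational(-522300, 70723417) ≈ -0.0073851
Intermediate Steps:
N = 344 (N = Mul(2, 172) = 344)
X = Rational(103999, 26115) (X = Add(2, Mul(-1, Mul(Add(41351, 10418), Pow(Add(22955, -49070), -1)))) = Add(2, Mul(-1, Mul(51769, Pow(-26115, -1)))) = Add(2, Mul(-1, Mul(51769, Rational(-1, 26115)))) = Add(2, Mul(-1, Rational(-51769, 26115))) = Add(2, Rational(51769, 26115)) = Rational(103999, 26115) ≈ 3.9823)
Q = Rational(-1339, 100) (Q = Mul(-2678, Pow(200, -1)) = Mul(-2678, Rational(1, 200)) = Rational(-1339, 100) ≈ -13.390)
I = Rational(-13939, 100) (I = Add(Rational(-1339, 100), Mul(-1, 126)) = Add(Rational(-1339, 100), -126) = Rational(-13939, 100) ≈ -139.39)
Pow(Add(X, I), -1) = Pow(Add(Rational(103999, 26115), Rational(-13939, 100)), -1) = Pow(Rational(-70723417, 522300), -1) = Rational(-522300, 70723417)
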